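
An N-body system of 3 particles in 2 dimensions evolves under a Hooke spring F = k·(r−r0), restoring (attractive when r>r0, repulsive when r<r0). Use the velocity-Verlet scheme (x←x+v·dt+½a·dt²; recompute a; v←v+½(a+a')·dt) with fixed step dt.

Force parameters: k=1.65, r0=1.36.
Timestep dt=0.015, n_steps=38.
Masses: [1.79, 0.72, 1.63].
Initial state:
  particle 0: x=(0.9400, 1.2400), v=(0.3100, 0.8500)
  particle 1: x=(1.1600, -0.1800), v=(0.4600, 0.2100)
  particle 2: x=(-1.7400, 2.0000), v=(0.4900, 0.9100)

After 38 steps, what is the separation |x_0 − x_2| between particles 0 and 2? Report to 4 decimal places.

step 0: x0=(0.9400, 1.2400) x1=(1.1600, -0.1800) x2=(-1.7400, 2.0000)
step 1: x0=(0.9445, 1.2528) x1=(1.1664, -0.1765) x2=(-1.7323, 2.0135)
step 2: x0=(0.9487, 1.2656) x1=(1.1719, -0.1722) x2=(-1.7238, 2.0265)
step 3: x0=(0.9527, 1.2785) x1=(1.1765, -0.1672) x2=(-1.7147, 2.0391)
step 4: x0=(0.9564, 1.2915) x1=(1.1801, -0.1614) x2=(-1.7048, 2.0514)
step 5: x0=(0.9597, 1.3045) x1=(1.1827, -0.1548) x2=(-1.6942, 2.0632)
step 6: x0=(0.9629, 1.3176) x1=(1.1845, -0.1475) x2=(-1.6829, 2.0747)
step 7: x0=(0.9657, 1.3307) x1=(1.1853, -0.1394) x2=(-1.6709, 2.0857)
step 8: x0=(0.9683, 1.3439) x1=(1.1851, -0.1305) x2=(-1.6581, 2.0963)
step 9: x0=(0.9706, 1.3572) x1=(1.1841, -0.1208) x2=(-1.6447, 2.1066)
step 10: x0=(0.9726, 1.3705) x1=(1.1821, -0.1103) x2=(-1.6305, 2.1164)
step 11: x0=(0.9744, 1.3838) x1=(1.1792, -0.0991) x2=(-1.6157, 2.1258)
step 12: x0=(0.9759, 1.3972) x1=(1.1754, -0.0870) x2=(-1.6002, 2.1349)
step 13: x0=(0.9771, 1.4106) x1=(1.1707, -0.0742) x2=(-1.5840, 2.1435)
step 14: x0=(0.9781, 1.4241) x1=(1.1652, -0.0607) x2=(-1.5671, 2.1517)
step 15: x0=(0.9789, 1.4376) x1=(1.1587, -0.0463) x2=(-1.5495, 2.1596)
step 16: x0=(0.9794, 1.4512) x1=(1.1514, -0.0312) x2=(-1.5314, 2.1671)
step 17: x0=(0.9796, 1.4648) x1=(1.1433, -0.0153) x2=(-1.5125, 2.1741)
step 18: x0=(0.9796, 1.4785) x1=(1.1343, 0.0013) x2=(-1.4930, 2.1808)
step 19: x0=(0.9794, 1.4921) x1=(1.1245, 0.0186) x2=(-1.4729, 2.1872)
step 20: x0=(0.9789, 1.5059) x1=(1.1139, 0.0367) x2=(-1.4522, 2.1931)
step 21: x0=(0.9782, 1.5197) x1=(1.1025, 0.0555) x2=(-1.4309, 2.1987)
step 22: x0=(0.9772, 1.5335) x1=(1.0903, 0.0750) x2=(-1.4090, 2.2040)
step 23: x0=(0.9761, 1.5474) x1=(1.0773, 0.0952) x2=(-1.3865, 2.2089)
step 24: x0=(0.9747, 1.5613) x1=(1.0637, 0.1161) x2=(-1.3635, 2.2134)
step 25: x0=(0.9731, 1.5752) x1=(1.0493, 0.1377) x2=(-1.3399, 2.2176)
step 26: x0=(0.9714, 1.5892) x1=(1.0342, 0.1599) x2=(-1.3157, 2.2215)
step 27: x0=(0.9694, 1.6032) x1=(1.0184, 0.1828) x2=(-1.2911, 2.2250)
step 28: x0=(0.9672, 1.6173) x1=(1.0019, 0.2062) x2=(-1.2659, 2.2282)
step 29: x0=(0.9648, 1.6314) x1=(0.9848, 0.2303) x2=(-1.2402, 2.2311)
step 30: x0=(0.9622, 1.6456) x1=(0.9671, 0.2550) x2=(-1.2141, 2.2337)
step 31: x0=(0.9595, 1.6598) x1=(0.9487, 0.2802) x2=(-1.1874, 2.2361)
step 32: x0=(0.9566, 1.6740) x1=(0.9298, 0.3060) x2=(-1.1604, 2.2381)
step 33: x0=(0.9535, 1.6883) x1=(0.9103, 0.3323) x2=(-1.1329, 2.2398)
step 34: x0=(0.9503, 1.7026) x1=(0.8903, 0.3591) x2=(-1.1050, 2.2413)
step 35: x0=(0.9469, 1.7170) x1=(0.8697, 0.3863) x2=(-1.0767, 2.2425)
step 36: x0=(0.9433, 1.7314) x1=(0.8487, 0.4141) x2=(-1.0480, 2.2435)
step 37: x0=(0.9396, 1.7459) x1=(0.8272, 0.4422) x2=(-1.0189, 2.2442)
step 38: x0=(0.9358, 1.7604) x1=(0.8052, 0.4708) x2=(-0.9895, 2.2447)

1.9853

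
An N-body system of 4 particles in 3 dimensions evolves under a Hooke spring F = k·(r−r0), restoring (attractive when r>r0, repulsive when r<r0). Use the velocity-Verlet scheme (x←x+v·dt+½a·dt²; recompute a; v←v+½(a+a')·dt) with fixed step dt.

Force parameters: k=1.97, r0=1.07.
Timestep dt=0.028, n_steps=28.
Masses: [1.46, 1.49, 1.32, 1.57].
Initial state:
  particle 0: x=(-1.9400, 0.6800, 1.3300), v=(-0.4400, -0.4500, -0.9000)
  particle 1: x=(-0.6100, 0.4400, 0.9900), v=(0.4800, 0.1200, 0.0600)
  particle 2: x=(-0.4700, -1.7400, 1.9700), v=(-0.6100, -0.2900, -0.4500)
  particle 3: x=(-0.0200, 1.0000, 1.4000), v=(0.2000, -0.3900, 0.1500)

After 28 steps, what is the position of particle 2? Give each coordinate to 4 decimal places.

(-1.0945, -0.4329, 1.2027)

step 0: x0=(-1.9400, 0.6800, 1.3300) x1=(-0.6100, 0.4400, 0.9900) x2=(-0.4700, -1.7400, 1.9700) x3=(-0.0200, 1.0000, 1.4000)
step 1: x0=(-1.9512, 0.6666, 1.3050) x1=(-0.5967, 0.4427, 0.9920) x2=(-0.4875, -1.7455, 1.9566) x3=(-0.0149, 0.9882, 1.4044)
step 2: x0=(-1.9602, 0.6518, 1.2804) x1=(-0.5839, 0.4441, 0.9945) x2=(-0.5058, -1.7459, 1.9418) x3=(-0.0109, 0.9747, 1.4092)
step 3: x0=(-1.9668, 0.6354, 1.2562) x1=(-0.5714, 0.4442, 0.9975) x2=(-0.5249, -1.7410, 1.9254) x3=(-0.0079, 0.9595, 1.4143)
step 4: x0=(-1.9712, 0.6176, 1.2325) x1=(-0.5594, 0.4430, 1.0011) x2=(-0.5447, -1.7311, 1.9076) x3=(-0.0060, 0.9427, 1.4197)
step 5: x0=(-1.9733, 0.5983, 1.2092) x1=(-0.5480, 0.4404, 1.0051) x2=(-0.5651, -1.7162, 1.8884) x3=(-0.0052, 0.9242, 1.4255)
step 6: x0=(-1.9732, 0.5777, 1.1865) x1=(-0.5371, 0.4366, 1.0095) x2=(-0.5862, -1.6964, 1.8678) x3=(-0.0055, 0.9041, 1.4315)
step 7: x0=(-1.9707, 0.5557, 1.1642) x1=(-0.5268, 0.4315, 1.0143) x2=(-0.6078, -1.6717, 1.8458) x3=(-0.0069, 0.8824, 1.4379)
step 8: x0=(-1.9660, 0.5324, 1.1425) x1=(-0.5170, 0.4251, 1.0195) x2=(-0.6299, -1.6424, 1.8226) x3=(-0.0093, 0.8592, 1.4444)
step 9: x0=(-1.9591, 0.5078, 1.1213) x1=(-0.5080, 0.4174, 1.0250) x2=(-0.6524, -1.6086, 1.7982) x3=(-0.0129, 0.8346, 1.4512)
step 10: x0=(-1.9500, 0.4821, 1.1007) x1=(-0.4996, 0.4086, 1.0307) x2=(-0.6753, -1.5705, 1.7726) x3=(-0.0175, 0.8086, 1.4582)
step 11: x0=(-1.9388, 0.4553, 1.0806) x1=(-0.4919, 0.3986, 1.0367) x2=(-0.6985, -1.5283, 1.7459) x3=(-0.0232, 0.7813, 1.4654)
step 12: x0=(-1.9255, 0.4274, 1.0611) x1=(-0.4849, 0.3875, 1.0428) x2=(-0.7220, -1.4822, 1.7182) x3=(-0.0299, 0.7527, 1.4728)
step 13: x0=(-1.9102, 0.3986, 1.0422) x1=(-0.4786, 0.3752, 1.0491) x2=(-0.7457, -1.4325, 1.6895) x3=(-0.0376, 0.7230, 1.4803)
step 14: x0=(-1.8930, 0.3690, 1.0238) x1=(-0.4731, 0.3620, 1.0554) x2=(-0.7695, -1.3793, 1.6600) x3=(-0.0463, 0.6921, 1.4880)
step 15: x0=(-1.8740, 0.3385, 1.0061) x1=(-0.4683, 0.3479, 1.0618) x2=(-0.7934, -1.3230, 1.6297) x3=(-0.0559, 0.6603, 1.4957)
step 16: x0=(-1.8532, 0.3073, 0.9889) x1=(-0.4643, 0.3328, 1.0681) x2=(-0.8173, -1.2637, 1.5987) x3=(-0.0665, 0.6275, 1.5036)
step 17: x0=(-1.8307, 0.2756, 0.9722) x1=(-0.4609, 0.3169, 1.0743) x2=(-0.8412, -1.2019, 1.5671) x3=(-0.0779, 0.5939, 1.5115)
step 18: x0=(-1.8067, 0.2433, 0.9561) x1=(-0.4583, 0.3003, 1.0804) x2=(-0.8650, -1.1378, 1.5350) x3=(-0.0901, 0.5595, 1.5196)
step 19: x0=(-1.7812, 0.2106, 0.9404) x1=(-0.4564, 0.2830, 1.0862) x2=(-0.8888, -1.0717, 1.5024) x3=(-0.1032, 0.5245, 1.5277)
step 20: x0=(-1.7544, 0.1775, 0.9253) x1=(-0.4551, 0.2651, 1.0918) x2=(-0.9124, -1.0038, 1.4694) x3=(-0.1169, 0.4888, 1.5359)
step 21: x0=(-1.7263, 0.1442, 0.9107) x1=(-0.4545, 0.2467, 1.0972) x2=(-0.9358, -0.9345, 1.4362) x3=(-0.1313, 0.4527, 1.5441)
step 22: x0=(-1.6972, 0.1108, 0.8965) x1=(-0.4545, 0.2278, 1.1021) x2=(-0.9591, -0.8641, 1.4028) x3=(-0.1463, 0.4162, 1.5525)
step 23: x0=(-1.6671, 0.0773, 0.8826) x1=(-0.4550, 0.2087, 1.1067) x2=(-0.9822, -0.7929, 1.3693) x3=(-0.1619, 0.3794, 1.5609)
step 24: x0=(-1.6362, 0.0438, 0.8692) x1=(-0.4560, 0.1892, 1.1109) x2=(-1.0050, -0.7211, 1.3358) x3=(-0.1780, 0.3423, 1.5695)
step 25: x0=(-1.6045, 0.0105, 0.8560) x1=(-0.4574, 0.1696, 1.1146) x2=(-1.0277, -0.6490, 1.3022) x3=(-0.1944, 0.3050, 1.5781)
step 26: x0=(-1.5723, -0.0227, 0.8431) x1=(-0.4592, 0.1499, 1.1178) x2=(-1.0501, -0.5768, 1.2689) x3=(-0.2113, 0.2676, 1.5870)
step 27: x0=(-1.5397, -0.0556, 0.8303) x1=(-0.4612, 0.1302, 1.1205) x2=(-1.0724, -0.5047, 1.2357) x3=(-0.2285, 0.2301, 1.5959)
step 28: x0=(-1.5068, -0.0883, 0.8177) x1=(-0.4634, 0.1104, 1.1226) x2=(-1.0945, -0.4329, 1.2027) x3=(-0.2459, 0.1925, 1.6051)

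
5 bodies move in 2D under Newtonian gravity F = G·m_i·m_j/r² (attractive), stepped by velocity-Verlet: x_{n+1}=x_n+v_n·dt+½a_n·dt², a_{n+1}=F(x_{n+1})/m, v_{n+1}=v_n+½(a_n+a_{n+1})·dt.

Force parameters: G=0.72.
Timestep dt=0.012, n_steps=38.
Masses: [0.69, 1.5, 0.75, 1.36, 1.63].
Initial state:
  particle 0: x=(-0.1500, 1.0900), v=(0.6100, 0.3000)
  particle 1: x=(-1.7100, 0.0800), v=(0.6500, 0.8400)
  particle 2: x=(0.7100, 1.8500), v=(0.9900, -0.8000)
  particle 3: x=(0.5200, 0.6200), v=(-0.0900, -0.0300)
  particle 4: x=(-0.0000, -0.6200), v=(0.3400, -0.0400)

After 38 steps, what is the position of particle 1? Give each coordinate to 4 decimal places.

(-1.3397, 0.4627)

step 0: x0=(-0.1500, 1.0900) x1=(-1.7100, 0.0800) x2=(0.7100, 1.8500) x3=(0.5200, 0.6200) x4=(-0.0000, -0.6200)
step 1: x0=(-0.1426, 1.0935) x1=(-1.7022, 0.0901) x2=(0.7218, 1.8403) x3=(0.5188, 0.6196) x4=(0.0041, -0.6204)
step 2: x0=(-0.1350, 1.0969) x1=(-1.6942, 0.1002) x2=(0.7336, 1.8305) x3=(0.5176, 0.6193) x4=(0.0081, -0.6207)
step 3: x0=(-0.1272, 1.1001) x1=(-1.6862, 0.1103) x2=(0.7453, 1.8205) x3=(0.5161, 0.6190) x4=(0.0122, -0.6209)
step 4: x0=(-0.1192, 1.1031) x1=(-1.6780, 0.1203) x2=(0.7569, 1.8103) x3=(0.5145, 0.6187) x4=(0.0162, -0.6209)
step 5: x0=(-0.1111, 1.1059) x1=(-1.6698, 0.1304) x2=(0.7684, 1.8000) x3=(0.5128, 0.6185) x4=(0.0203, -0.6208)
step 6: x0=(-0.1027, 1.1085) x1=(-1.6615, 0.1405) x2=(0.7798, 1.7895) x3=(0.5109, 0.6182) x4=(0.0243, -0.6206)
step 7: x0=(-0.0942, 1.1110) x1=(-1.6530, 0.1506) x2=(0.7912, 1.7788) x3=(0.5089, 0.6180) x4=(0.0283, -0.6203)
step 8: x0=(-0.0854, 1.1133) x1=(-1.6445, 0.1607) x2=(0.8024, 1.7680) x3=(0.5067, 0.6178) x4=(0.0323, -0.6198)
step 9: x0=(-0.0765, 1.1154) x1=(-1.6359, 0.1708) x2=(0.8136, 1.7570) x3=(0.5044, 0.6177) x4=(0.0363, -0.6192)
step 10: x0=(-0.0674, 1.1173) x1=(-1.6271, 0.1809) x2=(0.8246, 1.7458) x3=(0.5020, 0.6176) x4=(0.0403, -0.6185)
step 11: x0=(-0.0580, 1.1189) x1=(-1.6183, 0.1910) x2=(0.8356, 1.7345) x3=(0.4994, 0.6175) x4=(0.0442, -0.6176)
step 12: x0=(-0.0485, 1.1204) x1=(-1.6094, 0.2012) x2=(0.8464, 1.7230) x3=(0.4967, 0.6175) x4=(0.0482, -0.6166)
step 13: x0=(-0.0387, 1.1217) x1=(-1.6003, 0.2113) x2=(0.8572, 1.7113) x3=(0.4938, 0.6175) x4=(0.0521, -0.6155)
step 14: x0=(-0.0288, 1.1227) x1=(-1.5912, 0.2214) x2=(0.8678, 1.6995) x3=(0.4907, 0.6176) x4=(0.0561, -0.6142)
step 15: x0=(-0.0186, 1.1235) x1=(-1.5820, 0.2315) x2=(0.8783, 1.6875) x3=(0.4876, 0.6177) x4=(0.0600, -0.6128)
step 16: x0=(-0.0082, 1.1241) x1=(-1.5726, 0.2416) x2=(0.8887, 1.6753) x3=(0.4842, 0.6179) x4=(0.0639, -0.6113)
step 17: x0=(0.0024, 1.1244) x1=(-1.5632, 0.2517) x2=(0.8990, 1.6629) x3=(0.4808, 0.6181) x4=(0.0678, -0.6096)
step 18: x0=(0.0132, 1.1244) x1=(-1.5536, 0.2618) x2=(0.9091, 1.6504) x3=(0.4772, 0.6184) x4=(0.0717, -0.6078)
step 19: x0=(0.0242, 1.1242) x1=(-1.5440, 0.2719) x2=(0.9192, 1.6377) x3=(0.4734, 0.6188) x4=(0.0756, -0.6059)
step 20: x0=(0.0355, 1.1238) x1=(-1.5342, 0.2820) x2=(0.9290, 1.6248) x3=(0.4695, 0.6192) x4=(0.0795, -0.6038)
step 21: x0=(0.0470, 1.1230) x1=(-1.5244, 0.2920) x2=(0.9388, 1.6117) x3=(0.4655, 0.6197) x4=(0.0834, -0.6016)
step 22: x0=(0.0587, 1.1219) x1=(-1.5144, 0.3021) x2=(0.9484, 1.5985) x3=(0.4613, 0.6203) x4=(0.0872, -0.5992)
step 23: x0=(0.0707, 1.1206) x1=(-1.5043, 0.3122) x2=(0.9579, 1.5851) x3=(0.4569, 0.6210) x4=(0.0911, -0.5967)
step 24: x0=(0.0829, 1.1189) x1=(-1.4942, 0.3223) x2=(0.9672, 1.5715) x3=(0.4524, 0.6218) x4=(0.0949, -0.5941)
step 25: x0=(0.0954, 1.1169) x1=(-1.4839, 0.3324) x2=(0.9764, 1.5577) x3=(0.4478, 0.6227) x4=(0.0988, -0.5913)
step 26: x0=(0.1081, 1.1145) x1=(-1.4735, 0.3424) x2=(0.9854, 1.5438) x3=(0.4430, 0.6236) x4=(0.1026, -0.5883)
step 27: x0=(0.1210, 1.1117) x1=(-1.4629, 0.3525) x2=(0.9943, 1.5297) x3=(0.4380, 0.6247) x4=(0.1064, -0.5853)
step 28: x0=(0.1343, 1.1086) x1=(-1.4523, 0.3626) x2=(1.0030, 1.5154) x3=(0.4329, 0.6260) x4=(0.1102, -0.5820)
step 29: x0=(0.1477, 1.1050) x1=(-1.4416, 0.3726) x2=(1.0115, 1.5009) x3=(0.4277, 0.6273) x4=(0.1140, -0.5786)
step 30: x0=(0.1615, 1.1010) x1=(-1.4307, 0.3827) x2=(1.0198, 1.4862) x3=(0.4223, 0.6288) x4=(0.1178, -0.5751)
step 31: x0=(0.1755, 1.0965) x1=(-1.4198, 0.3927) x2=(1.0280, 1.4714) x3=(0.4168, 0.6305) x4=(0.1215, -0.5714)
step 32: x0=(0.1898, 1.0915) x1=(-1.4087, 0.4027) x2=(1.0360, 1.4564) x3=(0.4111, 0.6324) x4=(0.1253, -0.5676)
step 33: x0=(0.2043, 1.0860) x1=(-1.3975, 0.4128) x2=(1.0438, 1.4412) x3=(0.4052, 0.6344) x4=(0.1290, -0.5636)
step 34: x0=(0.2191, 1.0799) x1=(-1.3862, 0.4228) x2=(1.0514, 1.4258) x3=(0.3993, 0.6367) x4=(0.1328, -0.5594)
step 35: x0=(0.2342, 1.0732) x1=(-1.3747, 0.4328) x2=(1.0588, 1.4103) x3=(0.3931, 0.6392) x4=(0.1365, -0.5551)
step 36: x0=(0.2496, 1.0658) x1=(-1.3632, 0.4428) x2=(1.0659, 1.3945) x3=(0.3869, 0.6419) x4=(0.1402, -0.5506)
step 37: x0=(0.2652, 1.0577) x1=(-1.3515, 0.4527) x2=(1.0729, 1.3786) x3=(0.3805, 0.6449) x4=(0.1439, -0.5460)
step 38: x0=(0.2810, 1.0489) x1=(-1.3397, 0.4627) x2=(1.0797, 1.3626) x3=(0.3739, 0.6483) x4=(0.1476, -0.5412)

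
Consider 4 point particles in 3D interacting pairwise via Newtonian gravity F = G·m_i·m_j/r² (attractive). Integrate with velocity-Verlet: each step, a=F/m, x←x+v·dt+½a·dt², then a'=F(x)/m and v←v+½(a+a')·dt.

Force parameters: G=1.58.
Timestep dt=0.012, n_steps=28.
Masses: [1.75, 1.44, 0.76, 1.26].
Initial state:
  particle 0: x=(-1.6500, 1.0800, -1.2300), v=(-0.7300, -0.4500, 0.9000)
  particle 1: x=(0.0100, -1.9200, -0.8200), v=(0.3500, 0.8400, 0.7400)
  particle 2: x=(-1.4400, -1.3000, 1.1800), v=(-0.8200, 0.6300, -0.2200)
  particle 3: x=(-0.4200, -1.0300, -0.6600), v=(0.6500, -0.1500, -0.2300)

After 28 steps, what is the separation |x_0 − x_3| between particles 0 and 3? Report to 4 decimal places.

2.7797

step 0: x0=(-1.6500, 1.0800, -1.2300) x1=(0.0100, -1.9200, -0.8200) x2=(-1.4400, -1.3000, 1.1800) x3=(-0.4200, -1.0300, -0.6600)
step 1: x0=(-1.6587, 1.0746, -1.2192) x1=(0.0141, -1.9098, -0.8111) x2=(-1.4498, -1.2924, 1.1773) x3=(-0.4122, -1.0319, -0.6628)
step 2: x0=(-1.6674, 1.0691, -1.2084) x1=(0.0181, -1.8993, -0.8021) x2=(-1.4596, -1.2848, 1.1745) x3=(-0.4042, -1.0341, -0.6656)
step 3: x0=(-1.6761, 1.0635, -1.1975) x1=(0.0219, -1.8884, -0.7931) x2=(-1.4693, -1.2772, 1.1715) x3=(-0.3962, -1.0365, -0.6684)
step 4: x0=(-1.6847, 1.0578, -1.1866) x1=(0.0255, -1.8773, -0.7840) x2=(-1.4789, -1.2696, 1.1685) x3=(-0.3880, -1.0392, -0.6713)
step 5: x0=(-1.6933, 1.0521, -1.1757) x1=(0.0290, -1.8658, -0.7749) x2=(-1.4885, -1.2620, 1.1653) x3=(-0.3798, -1.0422, -0.6742)
step 6: x0=(-1.7019, 1.0463, -1.1648) x1=(0.0323, -1.8540, -0.7657) x2=(-1.4980, -1.2543, 1.1620) x3=(-0.3714, -1.0455, -0.6771)
step 7: x0=(-1.7104, 1.0404, -1.1538) x1=(0.0353, -1.8419, -0.7564) x2=(-1.5074, -1.2466, 1.1586) x3=(-0.3629, -1.0491, -0.6800)
step 8: x0=(-1.7189, 1.0345, -1.1428) x1=(0.0382, -1.8294, -0.7471) x2=(-1.5168, -1.2389, 1.1551) x3=(-0.3543, -1.0530, -0.6830)
step 9: x0=(-1.7273, 1.0285, -1.1318) x1=(0.0409, -1.8165, -0.7378) x2=(-1.5262, -1.2312, 1.1515) x3=(-0.3455, -1.0572, -0.6859)
step 10: x0=(-1.7357, 1.0224, -1.1208) x1=(0.0434, -1.8032, -0.7284) x2=(-1.5355, -1.2234, 1.1477) x3=(-0.3366, -1.0618, -0.6889)
step 11: x0=(-1.7441, 1.0162, -1.1098) x1=(0.0456, -1.7896, -0.7190) x2=(-1.5447, -1.2156, 1.1438) x3=(-0.3275, -1.0668, -0.6919)
step 12: x0=(-1.7524, 1.0100, -1.0987) x1=(0.0477, -1.7755, -0.7095) x2=(-1.5538, -1.2078, 1.1398) x3=(-0.3182, -1.0721, -0.6948)
step 13: x0=(-1.7606, 1.0037, -1.0876) x1=(0.0494, -1.7610, -0.7001) x2=(-1.5629, -1.2000, 1.1357) x3=(-0.3088, -1.0779, -0.6978)
step 14: x0=(-1.7689, 0.9973, -1.0765) x1=(0.0509, -1.7460, -0.6906) x2=(-1.5719, -1.1922, 1.1315) x3=(-0.2991, -1.0841, -0.7007)
step 15: x0=(-1.7771, 0.9908, -1.0653) x1=(0.0522, -1.7305, -0.6811) x2=(-1.5809, -1.1844, 1.1272) x3=(-0.2893, -1.0908, -0.7037)
step 16: x0=(-1.7852, 0.9843, -1.0542) x1=(0.0531, -1.7145, -0.6716) x2=(-1.5898, -1.1765, 1.1227) x3=(-0.2792, -1.0979, -0.7065)
step 17: x0=(-1.7933, 0.9777, -1.0430) x1=(0.0537, -1.6980, -0.6621) x2=(-1.5986, -1.1686, 1.1182) x3=(-0.2688, -1.1057, -0.7094)
step 18: x0=(-1.8014, 0.9710, -1.0318) x1=(0.0540, -1.6809, -0.6526) x2=(-1.6074, -1.1607, 1.1135) x3=(-0.2581, -1.1140, -0.7121)
step 19: x0=(-1.8094, 0.9643, -1.0206) x1=(0.0539, -1.6631, -0.6432) x2=(-1.6161, -1.1528, 1.1087) x3=(-0.2472, -1.1229, -0.7148)
step 20: x0=(-1.8173, 0.9575, -1.0093) x1=(0.0534, -1.6447, -0.6339) x2=(-1.6247, -1.1448, 1.1038) x3=(-0.2358, -1.1325, -0.7173)
step 21: x0=(-1.8253, 0.9506, -0.9981) x1=(0.0525, -1.6255, -0.6247) x2=(-1.6333, -1.1368, 1.0988) x3=(-0.2241, -1.1429, -0.7197)
step 22: x0=(-1.8332, 0.9437, -0.9868) x1=(0.0511, -1.6055, -0.6156) x2=(-1.6417, -1.1289, 1.0937) x3=(-0.2119, -1.1541, -0.7219)
step 23: x0=(-1.8410, 0.9366, -0.9755) x1=(0.0492, -1.5847, -0.6066) x2=(-1.6502, -1.1208, 1.0885) x3=(-0.1993, -1.1662, -0.7239)
step 24: x0=(-1.8488, 0.9295, -0.9641) x1=(0.0466, -1.5628, -0.5980) x2=(-1.6585, -1.1128, 1.0831) x3=(-0.1860, -1.1794, -0.7255)
step 25: x0=(-1.8565, 0.9224, -0.9528) x1=(0.0433, -1.5398, -0.5896) x2=(-1.6668, -1.1048, 1.0776) x3=(-0.1720, -1.1938, -0.7267)
step 26: x0=(-1.8642, 0.9151, -0.9414) x1=(0.0393, -1.5156, -0.5818) x2=(-1.6750, -1.0967, 1.0721) x3=(-0.1572, -1.2096, -0.7273)
step 27: x0=(-1.8719, 0.9078, -0.9300) x1=(0.0342, -1.4898, -0.5746) x2=(-1.6832, -1.0886, 1.0664) x3=(-0.1413, -1.2270, -0.7271)
step 28: x0=(-1.8795, 0.9004, -0.9186) x1=(0.0279, -1.4623, -0.5685) x2=(-1.6913, -1.0805, 1.0606) x3=(-0.1242, -1.2463, -0.7257)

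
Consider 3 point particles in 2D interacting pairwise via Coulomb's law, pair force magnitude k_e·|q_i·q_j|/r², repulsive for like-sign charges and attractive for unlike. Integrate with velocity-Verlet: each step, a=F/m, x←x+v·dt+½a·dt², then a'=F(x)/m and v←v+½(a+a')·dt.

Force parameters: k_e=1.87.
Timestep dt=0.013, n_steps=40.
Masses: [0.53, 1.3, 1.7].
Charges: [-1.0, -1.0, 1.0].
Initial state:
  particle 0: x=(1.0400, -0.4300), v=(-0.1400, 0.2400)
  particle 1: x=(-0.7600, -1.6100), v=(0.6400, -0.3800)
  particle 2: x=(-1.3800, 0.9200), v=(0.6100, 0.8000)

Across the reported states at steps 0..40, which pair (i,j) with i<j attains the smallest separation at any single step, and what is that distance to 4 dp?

step 0: x0=(1.0400, -0.4300) x1=(-0.7600, -1.6100) x2=(-1.3800, 0.9200)
step 1: x0=(1.0382, -0.4268) x1=(-0.7517, -1.6149) x2=(-1.3721, 0.9304)
step 2: x0=(1.0364, -0.4235) x1=(-0.7435, -1.6199) x2=(-1.3641, 0.9407)
step 3: x0=(1.0347, -0.4201) x1=(-0.7353, -1.6248) x2=(-1.3561, 0.9510)
step 4: x0=(1.0330, -0.4166) x1=(-0.7271, -1.6297) x2=(-1.3481, 0.9613)
step 5: x0=(1.0314, -0.4130) x1=(-0.7191, -1.6346) x2=(-1.3400, 0.9715)
step 6: x0=(1.0298, -0.4093) x1=(-0.7110, -1.6396) x2=(-1.3319, 0.9817)
step 7: x0=(1.0282, -0.4054) x1=(-0.7030, -1.6445) x2=(-1.3238, 0.9919)
step 8: x0=(1.0267, -0.4015) x1=(-0.6951, -1.6494) x2=(-1.3157, 1.0020)
step 9: x0=(1.0252, -0.3974) x1=(-0.6872, -1.6543) x2=(-1.3075, 1.0121)
step 10: x0=(1.0238, -0.3932) x1=(-0.6794, -1.6592) x2=(-1.2993, 1.0221)
step 11: x0=(1.0224, -0.3888) x1=(-0.6716, -1.6641) x2=(-1.2911, 1.0321)
step 12: x0=(1.0210, -0.3844) x1=(-0.6639, -1.6691) x2=(-1.2829, 1.0421)
step 13: x0=(1.0196, -0.3798) x1=(-0.6562, -1.6740) x2=(-1.2746, 1.0520)
step 14: x0=(1.0183, -0.3751) x1=(-0.6486, -1.6789) x2=(-1.2663, 1.0619)
step 15: x0=(1.0171, -0.3703) x1=(-0.6410, -1.6838) x2=(-1.2580, 1.0718)
step 16: x0=(1.0158, -0.3653) x1=(-0.6335, -1.6887) x2=(-1.2496, 1.0816)
step 17: x0=(1.0146, -0.3603) x1=(-0.6260, -1.6937) x2=(-1.2412, 1.0914)
step 18: x0=(1.0135, -0.3551) x1=(-0.6186, -1.6986) x2=(-1.2328, 1.1011)
step 19: x0=(1.0123, -0.3497) x1=(-0.6112, -1.7036) x2=(-1.2244, 1.1108)
step 20: x0=(1.0112, -0.3443) x1=(-0.6038, -1.7085) x2=(-1.2160, 1.1205)
step 21: x0=(1.0102, -0.3387) x1=(-0.5965, -1.7135) x2=(-1.2075, 1.1301)
step 22: x0=(1.0091, -0.3329) x1=(-0.5893, -1.7184) x2=(-1.1990, 1.1398)
step 23: x0=(1.0081, -0.3271) x1=(-0.5821, -1.7234) x2=(-1.1904, 1.1493)
step 24: x0=(1.0072, -0.3211) x1=(-0.5750, -1.7284) x2=(-1.1819, 1.1589)
step 25: x0=(1.0062, -0.3149) x1=(-0.5679, -1.7334) x2=(-1.1733, 1.1684)
step 26: x0=(1.0053, -0.3086) x1=(-0.5608, -1.7384) x2=(-1.1647, 1.1778)
step 27: x0=(1.0044, -0.3022) x1=(-0.5538, -1.7434) x2=(-1.1560, 1.1872)
step 28: x0=(1.0035, -0.2957) x1=(-0.5468, -1.7484) x2=(-1.1473, 1.1966)
step 29: x0=(1.0027, -0.2890) x1=(-0.5399, -1.7534) x2=(-1.1387, 1.2060)
step 30: x0=(1.0019, -0.2821) x1=(-0.5330, -1.7585) x2=(-1.1299, 1.2153)
step 31: x0=(1.0011, -0.2752) x1=(-0.5262, -1.7635) x2=(-1.1212, 1.2246)
step 32: x0=(1.0003, -0.2680) x1=(-0.5194, -1.7686) x2=(-1.1124, 1.2338)
step 33: x0=(0.9996, -0.2608) x1=(-0.5127, -1.7737) x2=(-1.1036, 1.2430)
step 34: x0=(0.9988, -0.2534) x1=(-0.5060, -1.7788) x2=(-1.0948, 1.2522)
step 35: x0=(0.9981, -0.2458) x1=(-0.4993, -1.7839) x2=(-1.0859, 1.2614)
step 36: x0=(0.9974, -0.2381) x1=(-0.4927, -1.7890) x2=(-1.0770, 1.2705)
step 37: x0=(0.9967, -0.2303) x1=(-0.4861, -1.7941) x2=(-1.0681, 1.2795)
step 38: x0=(0.9961, -0.2223) x1=(-0.4796, -1.7992) x2=(-1.0592, 1.2886)
step 39: x0=(0.9954, -0.2142) x1=(-0.4731, -1.8044) x2=(-1.0502, 1.2976)
step 40: x0=(0.9948, -0.2059) x1=(-0.4666, -1.8096) x2=(-1.0413, 1.3065)

pair (0,1), distance 2.1139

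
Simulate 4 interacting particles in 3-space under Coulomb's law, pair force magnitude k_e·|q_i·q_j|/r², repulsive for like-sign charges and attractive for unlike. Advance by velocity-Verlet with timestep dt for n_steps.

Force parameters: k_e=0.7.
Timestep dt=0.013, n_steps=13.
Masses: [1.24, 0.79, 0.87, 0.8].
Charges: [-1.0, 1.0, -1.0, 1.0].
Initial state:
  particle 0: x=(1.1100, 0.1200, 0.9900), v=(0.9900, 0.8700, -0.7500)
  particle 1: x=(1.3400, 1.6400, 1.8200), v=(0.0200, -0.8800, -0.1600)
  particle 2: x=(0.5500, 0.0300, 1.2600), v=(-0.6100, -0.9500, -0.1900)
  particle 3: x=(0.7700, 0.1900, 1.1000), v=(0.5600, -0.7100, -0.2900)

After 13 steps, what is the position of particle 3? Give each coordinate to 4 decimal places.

step 0: x0=(1.1100, 0.1200, 0.9900) x1=(1.3400, 1.6400, 1.8200) x2=(0.5500, 0.0300, 1.2600) x3=(0.7700, 0.1900, 1.1000)
step 1: x0=(1.1226, 0.1314, 0.9803) x1=(1.3403, 1.6285, 1.8179) x2=(0.5424, 0.0180, 1.2573) x3=(0.7773, 0.1803, 1.0964)
step 2: x0=(1.1348, 0.1430, 0.9708) x1=(1.3405, 1.6170, 1.8158) x2=(0.5354, 0.0066, 1.2541) x3=(0.7846, 0.1697, 1.0932)
step 3: x0=(1.1466, 0.1547, 0.9614) x1=(1.3407, 1.6055, 1.8137) x2=(0.5291, -0.0043, 1.2504) x3=(0.7919, 0.1583, 1.0901)
step 4: x0=(1.1578, 0.1664, 0.9522) x1=(1.3410, 1.5939, 1.8116) x2=(0.5234, -0.0147, 1.2464) x3=(0.7993, 0.1463, 1.0873)
step 5: x0=(1.1686, 0.1782, 0.9431) x1=(1.3412, 1.5823, 1.8094) x2=(0.5183, -0.0246, 1.2420) x3=(0.8067, 0.1339, 1.0846)
step 6: x0=(1.1791, 0.1901, 0.9342) x1=(1.3414, 1.5707, 1.8072) x2=(0.5138, -0.0341, 1.2373) x3=(0.8141, 0.1210, 1.0820)
step 7: x0=(1.1891, 0.2019, 0.9255) x1=(1.3416, 1.5590, 1.8050) x2=(0.5099, -0.0432, 1.2322) x3=(0.8215, 0.1077, 1.0795)
step 8: x0=(1.1987, 0.2136, 0.9170) x1=(1.3418, 1.5473, 1.8028) x2=(0.5066, -0.0520, 1.2269) x3=(0.8288, 0.0943, 1.0771)
step 9: x0=(1.2080, 0.2253, 0.9086) x1=(1.3420, 1.5355, 1.8006) x2=(0.5040, -0.0605, 1.2214) x3=(0.8359, 0.0806, 1.0747)
step 10: x0=(1.2169, 0.2368, 0.9005) x1=(1.3422, 1.5237, 1.7983) x2=(0.5019, -0.0687, 1.2155) x3=(0.8429, 0.0668, 1.0723)
step 11: x0=(1.2256, 0.2483, 0.8924) x1=(1.3424, 1.5119, 1.7960) x2=(0.5005, -0.0766, 1.2095) x3=(0.8497, 0.0529, 1.0700)
step 12: x0=(1.2341, 0.2597, 0.8845) x1=(1.3426, 1.5000, 1.7937) x2=(0.4996, -0.0843, 1.2032) x3=(0.8563, 0.0390, 1.0678)
step 13: x0=(1.2423, 0.2709, 0.8768) x1=(1.3427, 1.4881, 1.7914) x2=(0.4994, -0.0918, 1.1967) x3=(0.8625, 0.0250, 1.0655)

(0.8625, 0.0250, 1.0655)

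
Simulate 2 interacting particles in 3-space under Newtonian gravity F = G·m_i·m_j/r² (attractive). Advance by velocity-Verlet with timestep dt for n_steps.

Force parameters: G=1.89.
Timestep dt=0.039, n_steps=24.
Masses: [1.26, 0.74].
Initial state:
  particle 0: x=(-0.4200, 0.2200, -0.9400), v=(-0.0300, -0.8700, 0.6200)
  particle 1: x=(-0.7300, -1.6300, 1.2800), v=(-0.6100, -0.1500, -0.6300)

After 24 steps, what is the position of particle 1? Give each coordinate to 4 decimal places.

(-1.2585, -1.6517, 0.5603)

step 0: x0=(-0.4200, 0.2200, -0.9400) x1=(-0.7300, -1.6300, 1.2800)
step 1: x0=(-0.4212, 0.1860, -0.9157) x1=(-0.7538, -1.6357, 1.2553)
step 2: x0=(-0.4224, 0.1518, -0.8912) x1=(-0.7775, -1.6411, 1.2302)
step 3: x0=(-0.4236, 0.1175, -0.8666) x1=(-0.8011, -1.6463, 1.2048)
step 4: x0=(-0.4249, 0.0829, -0.8417) x1=(-0.8247, -1.6511, 1.1790)
step 5: x0=(-0.4263, 0.0482, -0.8166) x1=(-0.8482, -1.6556, 1.1528)
step 6: x0=(-0.4276, 0.0133, -0.7912) x1=(-0.8717, -1.6598, 1.1263)
step 7: x0=(-0.4291, -0.0218, -0.7656) x1=(-0.8950, -1.6636, 1.0993)
step 8: x0=(-0.4306, -0.0572, -0.7398) x1=(-0.9183, -1.6670, 1.0720)
step 9: x0=(-0.4321, -0.0927, -0.7137) x1=(-0.9414, -1.6701, 1.0442)
step 10: x0=(-0.4338, -0.1285, -0.6874) x1=(-0.9644, -1.6728, 1.0159)
step 11: x0=(-0.4355, -0.1646, -0.6608) x1=(-0.9872, -1.6750, 0.9872)
step 12: x0=(-0.4373, -0.2009, -0.6339) x1=(-1.0099, -1.6768, 0.9580)
step 13: x0=(-0.4393, -0.2375, -0.6067) x1=(-1.0324, -1.6781, 0.9282)
step 14: x0=(-0.4413, -0.2744, -0.5791) x1=(-1.0547, -1.6789, 0.8980)
step 15: x0=(-0.4435, -0.3116, -0.5513) x1=(-1.0767, -1.6792, 0.8672)
step 16: x0=(-0.4458, -0.3491, -0.5231) x1=(-1.0985, -1.6789, 0.8358)
step 17: x0=(-0.4483, -0.3870, -0.4946) x1=(-1.1200, -1.6780, 0.8038)
step 18: x0=(-0.4510, -0.4253, -0.4657) x1=(-1.1412, -1.6765, 0.7712)
step 19: x0=(-0.4540, -0.4639, -0.4364) x1=(-1.1620, -1.6744, 0.7379)
step 20: x0=(-0.4571, -0.5030, -0.4066) x1=(-1.1824, -1.6715, 0.7039)
step 21: x0=(-0.4606, -0.5425, -0.3765) x1=(-1.2023, -1.6678, 0.6692)
step 22: x0=(-0.4643, -0.5825, -0.3459) x1=(-1.2217, -1.6634, 0.6337)
step 23: x0=(-0.4685, -0.6230, -0.3149) x1=(-1.2405, -1.6580, 0.5974)
step 24: x0=(-0.4730, -0.6640, -0.2833) x1=(-1.2585, -1.6517, 0.5603)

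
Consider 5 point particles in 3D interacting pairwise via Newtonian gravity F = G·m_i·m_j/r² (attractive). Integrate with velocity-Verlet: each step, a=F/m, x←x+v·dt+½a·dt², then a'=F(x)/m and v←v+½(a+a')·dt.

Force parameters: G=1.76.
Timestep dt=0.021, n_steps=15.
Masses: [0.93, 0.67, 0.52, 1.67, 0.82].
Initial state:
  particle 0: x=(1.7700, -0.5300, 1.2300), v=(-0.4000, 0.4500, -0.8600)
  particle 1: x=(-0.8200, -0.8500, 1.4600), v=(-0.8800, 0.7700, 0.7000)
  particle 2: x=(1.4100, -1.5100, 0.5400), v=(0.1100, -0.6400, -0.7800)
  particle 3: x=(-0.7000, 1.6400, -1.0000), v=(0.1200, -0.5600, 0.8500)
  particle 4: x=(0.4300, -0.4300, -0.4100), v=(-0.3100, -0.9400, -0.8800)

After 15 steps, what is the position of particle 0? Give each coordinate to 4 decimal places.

(1.6130, -0.4056, 0.9285)

step 0: x0=(1.7700, -0.5300, 1.2300) x1=(-0.8200, -0.8500, 1.4600) x2=(1.4100, -1.5100, 0.5400) x3=(-0.7000, 1.6400, -1.0000) x4=(0.4300, -0.4300, -0.4100)
step 1: x0=(1.7615, -0.5206, 1.2118) x1=(-0.8384, -0.8338, 1.4746) x2=(1.4123, -1.5232, 0.5237) x3=(-0.6974, 1.6282, -0.9821) x4=(0.4235, -0.4497, -0.4284)
step 2: x0=(1.7526, -0.5114, 1.1933) x1=(-0.8565, -0.8175, 1.4890) x2=(1.4144, -1.5357, 0.5075) x3=(-0.6948, 1.6161, -0.9641) x4=(0.4170, -0.4693, -0.4465)
step 3: x0=(1.7435, -0.5024, 1.1745) x1=(-0.8744, -0.8011, 1.5032) x2=(1.4165, -1.5478, 0.4915) x3=(-0.6920, 1.6040, -0.9460) x4=(0.4106, -0.4888, -0.4644)
step 4: x0=(1.7341, -0.4935, 1.1555) x1=(-0.8921, -0.7846, 1.5171) x2=(1.4184, -1.5592, 0.4755) x3=(-0.6892, 1.5916, -0.9279) x4=(0.4041, -0.5083, -0.4821)
step 5: x0=(1.7245, -0.4847, 1.1362) x1=(-0.9096, -0.7680, 1.5309) x2=(1.4202, -1.5701, 0.4597) x3=(-0.6863, 1.5791, -0.9096) x4=(0.3977, -0.5276, -0.4996)
step 6: x0=(1.7145, -0.4761, 1.1166) x1=(-0.9268, -0.7514, 1.5445) x2=(1.4218, -1.5805, 0.4440) x3=(-0.6833, 1.5664, -0.8913) x4=(0.3914, -0.5468, -0.5168)
step 7: x0=(1.7043, -0.4677, 1.0967) x1=(-0.9439, -0.7347, 1.5578) x2=(1.4234, -1.5903, 0.4283) x3=(-0.6801, 1.5535, -0.8729) x4=(0.3850, -0.5659, -0.5337)
step 8: x0=(1.6938, -0.4594, 1.0766) x1=(-0.9607, -0.7178, 1.5710) x2=(1.4248, -1.5995, 0.4128) x3=(-0.6769, 1.5405, -0.8544) x4=(0.3787, -0.5848, -0.5505)
step 9: x0=(1.6831, -0.4513, 1.0562) x1=(-0.9774, -0.7010, 1.5839) x2=(1.4260, -1.6082, 0.3973) x3=(-0.6736, 1.5272, -0.8358) x4=(0.3725, -0.6037, -0.5670)
step 10: x0=(1.6720, -0.4433, 1.0355) x1=(-0.9938, -0.6840, 1.5966) x2=(1.4271, -1.6164, 0.3820) x3=(-0.6702, 1.5138, -0.8171) x4=(0.3663, -0.6224, -0.5832)
step 11: x0=(1.6608, -0.4354, 1.0146) x1=(-1.0101, -0.6670, 1.6091) x2=(1.4281, -1.6240, 0.3666) x3=(-0.6668, 1.5002, -0.7983) x4=(0.3601, -0.6409, -0.5992)
step 12: x0=(1.6492, -0.4278, 0.9935) x1=(-1.0261, -0.6498, 1.6214) x2=(1.4289, -1.6311, 0.3514) x3=(-0.6632, 1.4864, -0.7795) x4=(0.3540, -0.6593, -0.6150)
step 13: x0=(1.6374, -0.4202, 0.9721) x1=(-1.0420, -0.6327, 1.6335) x2=(1.4295, -1.6377, 0.3362) x3=(-0.6595, 1.4725, -0.7605) x4=(0.3479, -0.6776, -0.6305)
step 14: x0=(1.6253, -0.4128, 0.9504) x1=(-1.0576, -0.6154, 1.6454) x2=(1.4299, -1.6437, 0.3211) x3=(-0.6557, 1.4583, -0.7415) x4=(0.3419, -0.6957, -0.6458)
step 15: x0=(1.6130, -0.4056, 0.9285) x1=(-1.0731, -0.5981, 1.6570) x2=(1.4302, -1.6492, 0.3060) x3=(-0.6518, 1.4439, -0.7224) x4=(0.3359, -0.7136, -0.6608)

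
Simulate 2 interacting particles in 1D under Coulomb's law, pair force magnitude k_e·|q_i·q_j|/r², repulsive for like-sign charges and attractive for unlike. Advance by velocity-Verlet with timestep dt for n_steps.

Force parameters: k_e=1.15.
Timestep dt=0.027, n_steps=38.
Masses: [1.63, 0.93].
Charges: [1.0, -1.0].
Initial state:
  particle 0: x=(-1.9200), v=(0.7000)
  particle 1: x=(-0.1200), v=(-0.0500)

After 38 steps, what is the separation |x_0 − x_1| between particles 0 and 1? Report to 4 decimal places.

step 0: x0=(-1.9200) x1=(-0.1200)
step 1: x0=(-1.9010) x1=(-0.1215)
step 2: x0=(-1.8819) x1=(-0.1233)
step 3: x0=(-1.8626) x1=(-0.1253)
step 4: x0=(-1.8431) x1=(-0.1277)
step 5: x0=(-1.8234) x1=(-0.1304)
step 6: x0=(-1.8036) x1=(-0.1333)
step 7: x0=(-1.7836) x1=(-0.1367)
step 8: x0=(-1.7634) x1=(-0.1403)
step 9: x0=(-1.7430) x1=(-0.1443)
step 10: x0=(-1.7224) x1=(-0.1486)
step 11: x0=(-1.7016) x1=(-0.1533)
step 12: x0=(-1.6805) x1=(-0.1584)
step 13: x0=(-1.6593) x1=(-0.1639)
step 14: x0=(-1.6378) x1=(-0.1697)
step 15: x0=(-1.6161) x1=(-0.1760)
step 16: x0=(-1.5941) x1=(-0.1827)
step 17: x0=(-1.5719) x1=(-0.1899)
step 18: x0=(-1.5494) x1=(-0.1975)
step 19: x0=(-1.5266) x1=(-0.2057)
step 20: x0=(-1.5036) x1=(-0.2143)
step 21: x0=(-1.4802) x1=(-0.2235)
step 22: x0=(-1.4565) x1=(-0.2333)
step 23: x0=(-1.4325) x1=(-0.2437)
step 24: x0=(-1.4080) x1=(-0.2547)
step 25: x0=(-1.3832) x1=(-0.2664)
step 26: x0=(-1.3580) x1=(-0.2788)
step 27: x0=(-1.3324) x1=(-0.2920)
step 28: x0=(-1.3063) x1=(-0.3060)
step 29: x0=(-1.2796) x1=(-0.3209)
step 30: x0=(-1.2524) x1=(-0.3368)
step 31: x0=(-1.2246) x1=(-0.3538)
step 32: x0=(-1.1961) x1=(-0.3719)
step 33: x0=(-1.1669) x1=(-0.3914)
step 34: x0=(-1.1368) x1=(-0.4124)
step 35: x0=(-1.1057) x1=(-0.4351)
step 36: x0=(-1.0735) x1=(-0.4598)
step 37: x0=(-1.0399) x1=(-0.4869)
step 38: x0=(-1.0046) x1=(-0.5170)

0.4876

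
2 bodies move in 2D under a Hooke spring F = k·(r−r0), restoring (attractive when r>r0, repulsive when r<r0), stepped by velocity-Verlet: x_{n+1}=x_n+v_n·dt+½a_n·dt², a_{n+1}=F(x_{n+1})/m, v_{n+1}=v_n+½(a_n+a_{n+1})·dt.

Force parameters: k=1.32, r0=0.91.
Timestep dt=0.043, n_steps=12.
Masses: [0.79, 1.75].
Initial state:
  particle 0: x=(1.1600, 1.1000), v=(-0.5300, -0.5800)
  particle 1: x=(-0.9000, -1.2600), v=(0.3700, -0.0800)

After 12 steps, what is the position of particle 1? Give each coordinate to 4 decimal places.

(-0.5835, -1.1515)

step 0: x0=(1.1600, 1.1000) x1=(-0.9000, -1.2600)
step 1: x0=(1.1350, 1.0725) x1=(-0.8831, -1.2623)
step 2: x0=(1.1055, 1.0399) x1=(-0.8642, -1.2622)
step 3: x0=(1.0718, 1.0023) x1=(-0.8433, -1.2600)
step 4: x0=(1.0340, 0.9598) x1=(-0.8206, -1.2555)
step 5: x0=(0.9923, 0.9127) x1=(-0.7962, -1.2489)
step 6: x0=(0.9468, 0.8611) x1=(-0.7700, -1.2403)
step 7: x0=(0.8978, 0.8051) x1=(-0.7423, -1.2298)
step 8: x0=(0.8455, 0.7451) x1=(-0.7131, -1.2174)
step 9: x0=(0.7902, 0.6812) x1=(-0.6825, -1.2032)
step 10: x0=(0.7320, 0.6137) x1=(-0.6506, -1.1874)
step 11: x0=(0.6713, 0.5428) x1=(-0.6175, -1.1702)
step 12: x0=(0.6083, 0.4689) x1=(-0.5835, -1.1515)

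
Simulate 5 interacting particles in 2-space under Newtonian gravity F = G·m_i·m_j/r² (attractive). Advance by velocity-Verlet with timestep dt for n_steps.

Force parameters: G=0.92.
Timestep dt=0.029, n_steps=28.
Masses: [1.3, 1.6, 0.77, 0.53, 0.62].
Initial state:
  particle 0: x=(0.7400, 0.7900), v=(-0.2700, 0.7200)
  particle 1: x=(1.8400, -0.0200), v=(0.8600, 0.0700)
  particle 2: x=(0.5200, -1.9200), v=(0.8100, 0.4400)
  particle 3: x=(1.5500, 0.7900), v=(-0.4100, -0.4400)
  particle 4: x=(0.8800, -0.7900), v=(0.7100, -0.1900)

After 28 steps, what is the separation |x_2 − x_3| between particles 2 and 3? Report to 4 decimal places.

step 0: x0=(0.7400, 0.7900) x1=(1.8400, -0.0200) x2=(0.5200, -1.9200) x3=(1.5500, 0.7900) x4=(0.8800, -0.7900)
step 1: x0=(0.7328, 0.8105) x1=(1.8645, -0.0177) x2=(0.5436, -1.9069) x3=(1.5376, 0.7763) x4=(0.9009, -0.7952)
step 2: x0=(0.7267, 0.8304) x1=(1.8880, -0.0149) x2=(0.5675, -1.8931) x3=(1.5242, 0.7610) x4=(0.9222, -0.7998)
step 3: x0=(0.7217, 0.8497) x1=(1.9106, -0.0115) x2=(0.5917, -1.8785) x3=(1.5098, 0.7440) x4=(0.9441, -0.8038)
step 4: x0=(0.7179, 0.8682) x1=(1.9323, -0.0077) x2=(0.6161, -1.8633) x3=(1.4946, 0.7255) x4=(0.9664, -0.8072)
step 5: x0=(0.7152, 0.8861) x1=(1.9530, -0.0034) x2=(0.6408, -1.8472) x3=(1.4786, 0.7056) x4=(0.9892, -0.8101)
step 6: x0=(0.7136, 0.9032) x1=(1.9727, 0.0013) x2=(0.6658, -1.8305) x3=(1.4618, 0.6843) x4=(1.0124, -0.8125)
step 7: x0=(0.7131, 0.9197) x1=(1.9915, 0.0064) x2=(0.6912, -1.8129) x3=(1.4444, 0.6620) x4=(1.0360, -0.8144)
step 8: x0=(0.7136, 0.9353) x1=(2.0093, 0.0119) x2=(0.7168, -1.7945) x3=(1.4264, 0.6385) x4=(1.0601, -0.8158)
step 9: x0=(0.7153, 0.9502) x1=(2.0260, 0.0177) x2=(0.7427, -1.7753) x3=(1.4080, 0.6142) x4=(1.0845, -0.8167)
step 10: x0=(0.7179, 0.9643) x1=(2.0418, 0.0239) x2=(0.7689, -1.7553) x3=(1.3891, 0.5892) x4=(1.1093, -0.8171)
step 11: x0=(0.7216, 0.9776) x1=(2.0565, 0.0303) x2=(0.7955, -1.7344) x3=(1.3700, 0.5636) x4=(1.1344, -0.8171)
step 12: x0=(0.7263, 0.9900) x1=(2.0702, 0.0369) x2=(0.8224, -1.7126) x3=(1.3506, 0.5375) x4=(1.1599, -0.8167)
step 13: x0=(0.7320, 1.0015) x1=(2.0829, 0.0438) x2=(0.8497, -1.6899) x3=(1.3312, 0.5112) x4=(1.1857, -0.8158)
step 14: x0=(0.7385, 1.0122) x1=(2.0945, 0.0508) x2=(0.8773, -1.6662) x3=(1.3117, 0.4847) x4=(1.2118, -0.8145)
step 15: x0=(0.7460, 1.0219) x1=(2.1051, 0.0580) x2=(0.9053, -1.6416) x3=(1.2923, 0.4582) x4=(1.2382, -0.8127)
step 16: x0=(0.7544, 1.0306) x1=(2.1146, 0.0652) x2=(0.9337, -1.6159) x3=(1.2731, 0.4317) x4=(1.2648, -0.8106)
step 17: x0=(0.7636, 1.0384) x1=(2.1231, 0.0725) x2=(0.9626, -1.5892) x3=(1.2541, 0.4054) x4=(1.2916, -0.8080)
step 18: x0=(0.7736, 1.0452) x1=(2.1305, 0.0798) x2=(0.9918, -1.5613) x3=(1.2356, 0.3794) x4=(1.3186, -0.8051)
step 19: x0=(0.7843, 1.0510) x1=(2.1369, 0.0872) x2=(1.0215, -1.5323) x3=(1.2174, 0.3537) x4=(1.3457, -0.8018)
step 20: x0=(0.7958, 1.0558) x1=(2.1422, 0.0944) x2=(1.0517, -1.5021) x3=(1.1998, 0.3284) x4=(1.3729, -0.7981)
step 21: x0=(0.8080, 1.0597) x1=(2.1465, 0.1016) x2=(1.0825, -1.4707) x3=(1.1829, 0.3035) x4=(1.4001, -0.7941)
step 22: x0=(0.8208, 1.0625) x1=(2.1498, 0.1087) x2=(1.1137, -1.4378) x3=(1.1666, 0.2791) x4=(1.4274, -0.7898)
step 23: x0=(0.8343, 1.0644) x1=(2.1521, 0.1157) x2=(1.1456, -1.4036) x3=(1.1510, 0.2551) x4=(1.4545, -0.7852)
step 24: x0=(0.8485, 1.0652) x1=(2.1533, 0.1225) x2=(1.1781, -1.3678) x3=(1.1363, 0.2315) x4=(1.4815, -0.7804)
step 25: x0=(0.8632, 1.0651) x1=(2.1534, 0.1291) x2=(1.2112, -1.3304) x3=(1.1225, 0.2085) x4=(1.5083, -0.7754)
step 26: x0=(0.8786, 1.0640) x1=(2.1526, 0.1355) x2=(1.2452, -1.2913) x3=(1.1096, 0.1858) x4=(1.5347, -0.7703)
step 27: x0=(0.8945, 1.0618) x1=(2.1507, 0.1416) x2=(1.2800, -1.2502) x3=(1.0978, 0.1637) x4=(1.5606, -0.7653)
step 28: x0=(0.9110, 1.0587) x1=(2.1477, 0.1474) x2=(1.3157, -1.2070) x3=(1.0871, 0.1420) x4=(1.5859, -0.7604)

1.3682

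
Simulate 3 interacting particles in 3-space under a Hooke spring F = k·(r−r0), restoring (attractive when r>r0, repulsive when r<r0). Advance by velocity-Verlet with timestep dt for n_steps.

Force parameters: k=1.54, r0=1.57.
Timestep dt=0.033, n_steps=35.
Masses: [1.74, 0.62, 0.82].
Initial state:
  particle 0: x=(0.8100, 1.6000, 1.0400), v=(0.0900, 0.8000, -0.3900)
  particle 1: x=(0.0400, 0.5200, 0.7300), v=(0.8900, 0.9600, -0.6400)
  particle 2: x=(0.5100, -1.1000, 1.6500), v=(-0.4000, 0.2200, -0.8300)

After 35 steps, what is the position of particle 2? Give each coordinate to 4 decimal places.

step 0: x0=(0.8100, 1.6000, 1.0400) x1=(0.0400, 0.5200, 0.7300) x2=(0.5100, -1.1000, 1.6500)
step 1: x0=(0.8130, 1.6259, 1.0273) x1=(0.0693, 0.5511, 0.7090) x2=(0.4968, -1.0912, 1.6222)
step 2: x0=(0.8159, 1.6508, 1.0149) x1=(0.0985, 0.5808, 0.6884) x2=(0.4838, -1.0794, 1.5935)
step 3: x0=(0.8188, 1.6748, 1.0028) x1=(0.1276, 0.6092, 0.6681) x2=(0.4709, -1.0645, 1.5639)
step 4: x0=(0.8218, 1.6978, 0.9909) x1=(0.1564, 0.6362, 0.6480) x2=(0.4582, -1.0464, 1.5334)
step 5: x0=(0.8247, 1.7198, 0.9794) x1=(0.1851, 0.6617, 0.6282) x2=(0.4458, -1.0253, 1.5022)
step 6: x0=(0.8275, 1.7409, 0.9682) x1=(0.2134, 0.6858, 0.6086) x2=(0.4335, -1.0010, 1.4701)
step 7: x0=(0.8304, 1.7611, 0.9573) x1=(0.2415, 0.7084, 0.5891) x2=(0.4216, -0.9736, 1.4373)
step 8: x0=(0.8332, 1.7803, 0.9467) x1=(0.2693, 0.7295, 0.5699) x2=(0.4099, -0.9432, 1.4038)
step 9: x0=(0.8359, 1.7987, 0.9363) x1=(0.2968, 0.7492, 0.5507) x2=(0.3986, -0.9098, 1.3695)
step 10: x0=(0.8386, 1.8161, 0.9263) x1=(0.3239, 0.7674, 0.5316) x2=(0.3876, -0.8734, 1.3346)
step 11: x0=(0.8413, 1.8328, 0.9165) x1=(0.3506, 0.7843, 0.5125) x2=(0.3771, -0.8342, 1.2992)
step 12: x0=(0.8439, 1.8486, 0.9070) x1=(0.3770, 0.7998, 0.4934) x2=(0.3669, -0.7923, 1.2632)
step 13: x0=(0.8465, 1.8637, 0.8977) x1=(0.4031, 0.8139, 0.4742) x2=(0.3571, -0.7477, 1.2267)
step 14: x0=(0.8489, 1.8780, 0.8887) x1=(0.4287, 0.8269, 0.4548) x2=(0.3478, -0.7007, 1.1898)
step 15: x0=(0.8513, 1.8916, 0.8799) x1=(0.4541, 0.8387, 0.4352) x2=(0.3388, -0.6512, 1.1525)
step 16: x0=(0.8537, 1.9045, 0.8714) x1=(0.4790, 0.8495, 0.4154) x2=(0.3303, -0.5995, 1.1149)
step 17: x0=(0.8559, 1.9168, 0.8631) x1=(0.5037, 0.8592, 0.3953) x2=(0.3223, -0.5458, 1.0771)
step 18: x0=(0.8580, 1.9285, 0.8550) x1=(0.5281, 0.8682, 0.3748) x2=(0.3146, -0.4901, 1.0391)
step 19: x0=(0.8601, 1.9396, 0.8471) x1=(0.5522, 0.8763, 0.3539) x2=(0.3074, -0.4327, 1.0011)
step 20: x0=(0.8620, 1.9502, 0.8394) x1=(0.5761, 0.8839, 0.3324) x2=(0.3005, -0.3737, 0.9630)
step 21: x0=(0.8638, 1.9604, 0.8318) x1=(0.5999, 0.8909, 0.3105) x2=(0.2940, -0.3133, 0.9249)
step 22: x0=(0.8655, 1.9701, 0.8245) x1=(0.6236, 0.8975, 0.2878) x2=(0.2877, -0.2517, 0.8869)
step 23: x0=(0.8671, 1.9795, 0.8173) x1=(0.6472, 0.9039, 0.2645) x2=(0.2817, -0.1891, 0.8491)
step 24: x0=(0.8686, 1.9885, 0.8103) x1=(0.6709, 0.9100, 0.2404) x2=(0.2760, -0.1256, 0.8115)
step 25: x0=(0.8700, 1.9972, 0.8034) x1=(0.6947, 0.9161, 0.2156) x2=(0.2703, -0.0614, 0.7743)
step 26: x0=(0.8713, 2.0056, 0.7967) x1=(0.7188, 0.9223, 0.1898) x2=(0.2647, 0.0032, 0.7374)
step 27: x0=(0.8725, 2.0138, 0.7901) x1=(0.7432, 0.9285, 0.1631) x2=(0.2591, 0.0683, 0.7009)
step 28: x0=(0.8735, 2.0219, 0.7836) x1=(0.7680, 0.9350, 0.1354) x2=(0.2534, 0.1335, 0.6649)
step 29: x0=(0.8745, 2.0298, 0.7773) x1=(0.7933, 0.9417, 0.1066) x2=(0.2475, 0.1989, 0.6295)
step 30: x0=(0.8753, 2.0376, 0.7710) x1=(0.8194, 0.9487, 0.0768) x2=(0.2413, 0.2642, 0.5946)
step 31: x0=(0.8761, 2.0454, 0.7649) x1=(0.8462, 0.9561, 0.0458) x2=(0.2348, 0.3295, 0.5603)
step 32: x0=(0.8768, 2.0531, 0.7589) x1=(0.8738, 0.9638, 0.0137) x2=(0.2277, 0.3945, 0.5266)
step 33: x0=(0.8774, 2.0608, 0.7530) x1=(0.9025, 0.9717, -0.0196) x2=(0.2200, 0.4593, 0.4936)
step 34: x0=(0.8779, 2.0685, 0.7472) x1=(0.9322, 0.9800, -0.0540) x2=(0.2117, 0.5239, 0.4613)
step 35: x0=(0.8784, 2.0763, 0.7415) x1=(0.9631, 0.9885, -0.0896) x2=(0.2027, 0.5882, 0.4296)

(0.2027, 0.5882, 0.4296)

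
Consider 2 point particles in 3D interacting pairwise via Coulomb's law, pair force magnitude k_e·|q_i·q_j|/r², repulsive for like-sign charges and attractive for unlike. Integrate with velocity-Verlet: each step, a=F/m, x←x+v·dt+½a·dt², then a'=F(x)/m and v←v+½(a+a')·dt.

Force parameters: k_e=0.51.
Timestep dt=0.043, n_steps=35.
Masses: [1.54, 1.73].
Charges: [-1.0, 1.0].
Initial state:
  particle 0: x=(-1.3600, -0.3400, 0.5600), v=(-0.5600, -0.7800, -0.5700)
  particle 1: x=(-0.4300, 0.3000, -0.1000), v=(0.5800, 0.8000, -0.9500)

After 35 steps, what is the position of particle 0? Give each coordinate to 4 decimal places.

(-2.1362, -1.4568, -0.3391)

step 0: x0=(-1.3600, -0.3400, 0.5600) x1=(-0.4300, 0.3000, -0.1000)
step 1: x0=(-1.3840, -0.3735, 0.5354) x1=(-0.4052, 0.3343, -0.1408)
step 2: x0=(-1.4077, -0.4067, 0.5106) x1=(-0.3805, 0.3685, -0.1814)
step 3: x0=(-1.4312, -0.4399, 0.4858) x1=(-0.3561, 0.4025, -0.2219)
step 4: x0=(-1.4545, -0.4729, 0.4607) x1=(-0.3318, 0.4365, -0.2623)
step 5: x0=(-1.4777, -0.5057, 0.4356) x1=(-0.3077, 0.4703, -0.3026)
step 6: x0=(-1.5008, -0.5385, 0.4104) x1=(-0.2837, 0.5039, -0.3429)
step 7: x0=(-1.5237, -0.5711, 0.3851) x1=(-0.2598, 0.5375, -0.3830)
step 8: x0=(-1.5464, -0.6036, 0.3598) x1=(-0.2360, 0.5710, -0.4231)
step 9: x0=(-1.5691, -0.6360, 0.3343) x1=(-0.2123, 0.6044, -0.4631)
step 10: x0=(-1.5917, -0.6684, 0.3088) x1=(-0.1887, 0.6377, -0.5031)
step 11: x0=(-1.6141, -0.7006, 0.2833) x1=(-0.1652, 0.6710, -0.5430)
step 12: x0=(-1.6365, -0.7327, 0.2577) x1=(-0.1418, 0.7041, -0.5829)
step 13: x0=(-1.6588, -0.7648, 0.2320) x1=(-0.1185, 0.7372, -0.6227)
step 14: x0=(-1.6810, -0.7968, 0.2063) x1=(-0.0952, 0.7703, -0.6625)
step 15: x0=(-1.7032, -0.8287, 0.1806) x1=(-0.0719, 0.8032, -0.7023)
step 16: x0=(-1.7253, -0.8606, 0.1549) x1=(-0.0488, 0.8361, -0.7420)
step 17: x0=(-1.7473, -0.8924, 0.1291) x1=(-0.0257, 0.8690, -0.7817)
step 18: x0=(-1.7692, -0.9241, 0.1032) x1=(-0.0026, 0.9018, -0.8214)
step 19: x0=(-1.7912, -0.9558, 0.0774) x1=(0.0204, 0.9345, -0.8611)
step 20: x0=(-1.8130, -0.9874, 0.0515) x1=(0.0433, 0.9672, -0.9007)
step 21: x0=(-1.8348, -1.0190, 0.0256) x1=(0.0663, 0.9999, -0.9403)
step 22: x0=(-1.8566, -1.0506, -0.0003) x1=(0.0891, 1.0325, -0.9799)
step 23: x0=(-1.8783, -1.0820, -0.0263) x1=(0.1120, 1.0650, -1.0195)
step 24: x0=(-1.9000, -1.1135, -0.0523) x1=(0.1348, 1.0976, -1.0590)
step 25: x0=(-1.9216, -1.1449, -0.0783) x1=(0.1575, 1.1301, -1.0985)
step 26: x0=(-1.9432, -1.1762, -0.1043) x1=(0.1803, 1.1625, -1.1380)
step 27: x0=(-1.9648, -1.2075, -0.1303) x1=(0.2030, 1.1949, -1.1775)
step 28: x0=(-1.9863, -1.2388, -0.1563) x1=(0.2257, 1.2273, -1.2170)
step 29: x0=(-2.0078, -1.2701, -0.1824) x1=(0.2483, 1.2597, -1.2565)
step 30: x0=(-2.0293, -1.3013, -0.2085) x1=(0.2709, 1.2920, -1.2960)
step 31: x0=(-2.0507, -1.3324, -0.2346) x1=(0.2935, 1.3243, -1.3354)
step 32: x0=(-2.0721, -1.3636, -0.2607) x1=(0.3161, 1.3566, -1.3748)
step 33: x0=(-2.0935, -1.3947, -0.2868) x1=(0.3386, 1.3888, -1.4143)
step 34: x0=(-2.1149, -1.4258, -0.3129) x1=(0.3611, 1.4210, -1.4537)
step 35: x0=(-2.1362, -1.4568, -0.3391) x1=(0.3836, 1.4532, -1.4931)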